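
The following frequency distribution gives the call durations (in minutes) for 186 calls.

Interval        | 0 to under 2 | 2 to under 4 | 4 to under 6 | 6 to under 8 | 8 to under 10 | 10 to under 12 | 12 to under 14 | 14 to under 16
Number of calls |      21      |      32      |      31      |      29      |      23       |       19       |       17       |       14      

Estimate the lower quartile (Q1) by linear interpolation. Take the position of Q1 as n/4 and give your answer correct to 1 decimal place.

Cumulative frequencies: 21, 53, 84, 113, 136, 155, 172, 186
n = 186; position = n/4 = 46.5.
This falls in the class 2 to under 4: L = 2, F = 21, f = 32, h = 2.
Lower quartile ≈ 2 + ((46.5 − 21) / 32) × 2 = 3.5938

3.6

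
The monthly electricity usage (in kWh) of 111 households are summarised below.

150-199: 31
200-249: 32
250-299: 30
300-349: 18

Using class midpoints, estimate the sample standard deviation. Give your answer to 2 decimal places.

52.65

Midpoints: 174.5, 224.5, 274.5, 324.5
n = 111, Σfm = 26669.5, mean = 240.2658
Σfm² = 6712677.75
Σf(m − x̄)² = Σfm² − (Σfm)²/n = 6712677.75 − 26669.5²/111 = 304909.9099
Sample variance = 304909.9099 / 110 = 2771.9083
Standard deviation = √2771.9083 = 52.6489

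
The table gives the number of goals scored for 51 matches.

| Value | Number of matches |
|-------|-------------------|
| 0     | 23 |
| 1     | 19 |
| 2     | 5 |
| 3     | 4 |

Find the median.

Cumulative frequencies: 23, 42, 47, 51
n = 51, so the median is the value in position (n+1)/2 = 26.
Position 26 falls at value 1.

1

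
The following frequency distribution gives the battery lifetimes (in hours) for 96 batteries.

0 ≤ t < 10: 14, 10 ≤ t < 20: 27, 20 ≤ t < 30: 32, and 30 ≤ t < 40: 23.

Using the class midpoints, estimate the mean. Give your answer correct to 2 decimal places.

Midpoints: 5, 15, 25, 35
Σfm = 14×5 + 27×15 + 32×25 + 23×35 = 2080
n = Σf = 96
Mean = 2080 / 96 = 21.6667

21.67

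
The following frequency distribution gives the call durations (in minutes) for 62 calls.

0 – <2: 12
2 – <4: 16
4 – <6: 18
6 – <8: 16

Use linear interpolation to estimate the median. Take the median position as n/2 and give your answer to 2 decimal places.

Cumulative frequencies: 12, 28, 46, 62
n = 62; position = n/2 = 31.
This falls in the class 4 – <6: L = 4, F = 28, f = 18, h = 2.
Median ≈ 4 + ((31 − 28) / 18) × 2 = 4.3333

4.33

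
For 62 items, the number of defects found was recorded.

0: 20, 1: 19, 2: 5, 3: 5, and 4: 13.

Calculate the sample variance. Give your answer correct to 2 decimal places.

2.35

Values: 0, 1, 2, 3, 4
n = 62, Σfx = 96, mean = 1.5484
Σfx² = 292
Σf(x − x̄)² = Σfx² − (Σfx)²/n = 292 − 96²/62 = 143.3548
Sample variance = 143.3548 / 61 = 2.3501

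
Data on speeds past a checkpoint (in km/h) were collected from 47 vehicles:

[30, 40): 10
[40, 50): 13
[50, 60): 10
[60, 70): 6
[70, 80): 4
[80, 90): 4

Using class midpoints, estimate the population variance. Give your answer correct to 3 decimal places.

233.952

Midpoints: 35, 45, 55, 65, 75, 85
n = 47, Σfm = 2515, mean = 53.5106
Σfm² = 145575
Σf(m − x̄)² = Σfm² − (Σfm)²/n = 145575 − 2515²/47 = 10995.7447
Population variance = 10995.7447 / 47 = 233.9520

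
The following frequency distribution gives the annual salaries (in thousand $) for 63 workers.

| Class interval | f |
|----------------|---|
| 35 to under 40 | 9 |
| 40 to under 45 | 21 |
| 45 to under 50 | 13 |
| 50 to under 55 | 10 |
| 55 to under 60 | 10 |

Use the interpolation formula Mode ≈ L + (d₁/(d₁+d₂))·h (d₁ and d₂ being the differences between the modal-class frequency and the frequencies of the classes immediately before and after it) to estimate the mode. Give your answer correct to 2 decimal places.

Modal class: 40 to under 45 (highest frequency 21).
d₁ = 21 − 9 = 12, d₂ = 21 − 13 = 8
Mode ≈ 40 + (12/(12+8)) × 5 = 40 + 3.0000 = 43.0000

43.00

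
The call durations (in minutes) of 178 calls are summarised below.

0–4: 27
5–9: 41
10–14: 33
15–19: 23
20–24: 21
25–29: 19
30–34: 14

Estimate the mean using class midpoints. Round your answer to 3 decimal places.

Midpoints: 2, 7, 12, 17, 22, 27, 32
Σfm = 27×2 + 41×7 + 33×12 + 23×17 + 21×22 + 19×27 + 14×32 = 2551
n = Σf = 178
Mean = 2551 / 178 = 14.3315

14.331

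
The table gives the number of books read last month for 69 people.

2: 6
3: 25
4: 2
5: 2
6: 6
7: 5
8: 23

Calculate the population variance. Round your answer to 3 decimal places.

5.590

Values: 2, 3, 4, 5, 6, 7, 8
n = 69, Σfx = 360, mean = 5.2174
Σfx² = 2264
Σf(x − x̄)² = Σfx² − (Σfx)²/n = 2264 − 360²/69 = 385.7391
Population variance = 385.7391 / 69 = 5.5904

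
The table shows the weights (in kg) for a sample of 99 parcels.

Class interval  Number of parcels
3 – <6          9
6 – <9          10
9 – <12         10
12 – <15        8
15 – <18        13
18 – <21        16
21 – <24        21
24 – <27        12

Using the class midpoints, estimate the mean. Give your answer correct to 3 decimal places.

16.500

Midpoints: 4.5, 7.5, 10.5, 13.5, 16.5, 19.5, 22.5, 25.5
Σfm = 9×4.5 + 10×7.5 + 10×10.5 + 8×13.5 + 13×16.5 + 16×19.5 + 21×22.5 + 12×25.5 = 1633.5
n = Σf = 99
Mean = 1633.5 / 99 = 16.5000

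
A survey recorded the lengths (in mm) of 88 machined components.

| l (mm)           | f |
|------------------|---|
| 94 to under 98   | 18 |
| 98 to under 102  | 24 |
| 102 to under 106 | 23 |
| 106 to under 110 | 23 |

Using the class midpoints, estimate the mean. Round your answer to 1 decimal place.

Midpoints: 96, 100, 104, 108
Σfm = 18×96 + 24×100 + 23×104 + 23×108 = 9004
n = Σf = 88
Mean = 9004 / 88 = 102.3182

102.3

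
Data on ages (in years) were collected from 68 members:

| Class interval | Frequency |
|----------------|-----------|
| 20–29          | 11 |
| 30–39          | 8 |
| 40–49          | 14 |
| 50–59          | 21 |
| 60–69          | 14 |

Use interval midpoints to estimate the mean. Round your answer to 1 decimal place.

Midpoints: 24.5, 34.5, 44.5, 54.5, 64.5
Σfm = 11×24.5 + 8×34.5 + 14×44.5 + 21×54.5 + 14×64.5 = 3216
n = Σf = 68
Mean = 3216 / 68 = 47.2941

47.3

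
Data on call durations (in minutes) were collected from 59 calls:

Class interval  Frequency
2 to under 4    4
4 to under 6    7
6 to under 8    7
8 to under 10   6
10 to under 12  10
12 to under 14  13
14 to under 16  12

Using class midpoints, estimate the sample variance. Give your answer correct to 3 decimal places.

Midpoints: 3, 5, 7, 9, 11, 13, 15
n = 59, Σfm = 609, mean = 10.3220
Σfm² = 7147
Σf(m − x̄)² = Σfm² − (Σfm)²/n = 7147 − 609²/59 = 860.8814
Sample variance = 860.8814 / 58 = 14.8428

14.843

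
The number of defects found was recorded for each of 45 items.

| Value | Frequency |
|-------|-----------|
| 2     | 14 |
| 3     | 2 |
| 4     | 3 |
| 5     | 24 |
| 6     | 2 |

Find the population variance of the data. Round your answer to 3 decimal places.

1.998

Values: 2, 3, 4, 5, 6
n = 45, Σfx = 178, mean = 3.9556
Σfx² = 794
Σf(x − x̄)² = Σfx² − (Σfx)²/n = 794 − 178²/45 = 89.9111
Population variance = 89.9111 / 45 = 1.9980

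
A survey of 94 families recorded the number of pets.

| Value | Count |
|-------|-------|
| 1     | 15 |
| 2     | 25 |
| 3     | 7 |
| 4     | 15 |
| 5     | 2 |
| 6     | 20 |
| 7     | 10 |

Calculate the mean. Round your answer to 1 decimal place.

Values: 1, 2, 3, 4, 5, 6, 7
Σfx = 15×1 + 25×2 + 7×3 + 15×4 + 2×5 + 20×6 + 10×7 = 346
n = Σf = 94
Mean = 346 / 94 = 3.6809

3.7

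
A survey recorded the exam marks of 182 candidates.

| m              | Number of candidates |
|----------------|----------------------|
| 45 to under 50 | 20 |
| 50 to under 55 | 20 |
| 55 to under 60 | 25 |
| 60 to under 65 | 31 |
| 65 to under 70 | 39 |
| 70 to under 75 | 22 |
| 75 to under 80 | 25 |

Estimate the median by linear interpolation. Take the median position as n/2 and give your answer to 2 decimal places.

Cumulative frequencies: 20, 40, 65, 96, 135, 157, 182
n = 182; position = n/2 = 91.
This falls in the class 60 to under 65: L = 60, F = 65, f = 31, h = 5.
Median ≈ 60 + ((91 − 65) / 31) × 5 = 64.1935

64.19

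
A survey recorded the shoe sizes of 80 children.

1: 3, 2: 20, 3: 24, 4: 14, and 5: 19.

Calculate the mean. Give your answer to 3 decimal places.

Values: 1, 2, 3, 4, 5
Σfx = 3×1 + 20×2 + 24×3 + 14×4 + 19×5 = 266
n = Σf = 80
Mean = 266 / 80 = 3.3250

3.325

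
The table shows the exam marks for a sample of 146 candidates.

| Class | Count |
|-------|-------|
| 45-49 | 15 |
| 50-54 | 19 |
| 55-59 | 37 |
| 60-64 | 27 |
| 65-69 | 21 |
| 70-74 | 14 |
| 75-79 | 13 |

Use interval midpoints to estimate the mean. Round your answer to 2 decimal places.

60.90

Midpoints: 47, 52, 57, 62, 67, 72, 77
Σfm = 15×47 + 19×52 + 37×57 + 27×62 + 21×67 + 14×72 + 13×77 = 8892
n = Σf = 146
Mean = 8892 / 146 = 60.9041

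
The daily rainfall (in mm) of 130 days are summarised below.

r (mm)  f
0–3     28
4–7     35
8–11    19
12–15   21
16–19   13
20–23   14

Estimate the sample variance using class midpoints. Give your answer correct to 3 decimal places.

Midpoints: 1.5, 5.5, 9.5, 13.5, 17.5, 21.5
n = 130, Σfm = 1227, mean = 9.4385
Σfm² = 17116.5
Σf(m − x̄)² = Σfm² − (Σfm)²/n = 17116.5 − 1227²/130 = 5535.5077
Sample variance = 5535.5077 / 129 = 42.9109

42.911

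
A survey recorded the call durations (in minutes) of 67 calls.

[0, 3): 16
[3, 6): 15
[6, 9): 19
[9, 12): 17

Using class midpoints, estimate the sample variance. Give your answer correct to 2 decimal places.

11.26

Midpoints: 1.5, 4.5, 7.5, 10.5
n = 67, Σfm = 412.5, mean = 6.1567
Σfm² = 3282.75
Σf(m − x̄)² = Σfm² − (Σfm)²/n = 3282.75 − 412.5²/67 = 743.1045
Sample variance = 743.1045 / 66 = 11.2592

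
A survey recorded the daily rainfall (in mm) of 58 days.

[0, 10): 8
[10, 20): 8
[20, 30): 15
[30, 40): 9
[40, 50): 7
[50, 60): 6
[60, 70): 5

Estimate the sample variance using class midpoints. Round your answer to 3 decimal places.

Midpoints: 5, 15, 25, 35, 45, 55, 65
n = 58, Σfm = 1820, mean = 31.3793
Σfm² = 75850
Σf(m − x̄)² = Σfm² − (Σfm)²/n = 75850 − 1820²/58 = 18739.6552
Sample variance = 18739.6552 / 57 = 328.7659

328.766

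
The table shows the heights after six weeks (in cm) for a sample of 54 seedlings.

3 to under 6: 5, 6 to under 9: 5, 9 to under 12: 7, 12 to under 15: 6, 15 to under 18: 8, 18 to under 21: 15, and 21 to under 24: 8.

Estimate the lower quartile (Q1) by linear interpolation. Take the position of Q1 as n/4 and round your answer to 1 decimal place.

10.5

Cumulative frequencies: 5, 10, 17, 23, 31, 46, 54
n = 54; position = n/4 = 13.5.
This falls in the class 9 to under 12: L = 9, F = 10, f = 7, h = 3.
Lower quartile ≈ 9 + ((13.5 − 10) / 7) × 3 = 10.5000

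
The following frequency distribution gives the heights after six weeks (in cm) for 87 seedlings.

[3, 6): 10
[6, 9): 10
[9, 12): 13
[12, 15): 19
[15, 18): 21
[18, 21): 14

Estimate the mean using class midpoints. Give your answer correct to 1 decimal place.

Midpoints: 4.5, 7.5, 10.5, 13.5, 16.5, 19.5
Σfm = 10×4.5 + 10×7.5 + 13×10.5 + 19×13.5 + 21×16.5 + 14×19.5 = 1132.5
n = Σf = 87
Mean = 1132.5 / 87 = 13.0172

13.0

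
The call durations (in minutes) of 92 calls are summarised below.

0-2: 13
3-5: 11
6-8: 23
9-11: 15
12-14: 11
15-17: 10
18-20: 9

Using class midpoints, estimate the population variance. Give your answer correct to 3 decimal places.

30.194

Midpoints: 1, 4, 7, 10, 13, 16, 19
n = 92, Σfm = 842, mean = 9.1522
Σfm² = 10484
Σf(m − x̄)² = Σfm² − (Σfm)²/n = 10484 − 842²/92 = 2777.8696
Population variance = 2777.8696 / 92 = 30.1942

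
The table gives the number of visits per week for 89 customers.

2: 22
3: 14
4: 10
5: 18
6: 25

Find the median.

Cumulative frequencies: 22, 36, 46, 64, 89
n = 89, so the median is the value in position (n+1)/2 = 45.
Position 45 falls at value 4.

4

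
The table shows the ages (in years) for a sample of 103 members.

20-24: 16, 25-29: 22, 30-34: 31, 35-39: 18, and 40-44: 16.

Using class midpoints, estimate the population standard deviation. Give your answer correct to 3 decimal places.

Midpoints: 22, 27, 32, 37, 42
n = 103, Σfm = 3276, mean = 31.8058
Σfm² = 108392
Σf(m − x̄)² = Σfm² − (Σfm)²/n = 108392 − 3276²/103 = 4196.1165
Population variance = 4196.1165 / 103 = 40.7390
Standard deviation = √40.7390 = 6.3827

6.383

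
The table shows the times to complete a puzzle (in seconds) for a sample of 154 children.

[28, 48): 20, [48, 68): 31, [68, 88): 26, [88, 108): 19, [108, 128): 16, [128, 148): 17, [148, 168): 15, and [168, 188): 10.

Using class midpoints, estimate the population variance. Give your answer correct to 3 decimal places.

Midpoints: 38, 58, 78, 98, 118, 138, 158, 178
n = 154, Σfm = 14832, mean = 96.3117
Σfm² = 1711656
Σf(m − x̄)² = Σfm² − (Σfm)²/n = 1711656 − 14832²/154 = 283161.0390
Population variance = 283161.0390 / 154 = 1838.7080

1838.708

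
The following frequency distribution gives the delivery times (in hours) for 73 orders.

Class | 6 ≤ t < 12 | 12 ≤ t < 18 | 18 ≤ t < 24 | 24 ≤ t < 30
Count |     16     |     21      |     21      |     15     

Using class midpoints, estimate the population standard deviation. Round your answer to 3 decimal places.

6.290

Midpoints: 9, 15, 21, 27
n = 73, Σfm = 1305, mean = 17.8767
Σfm² = 26217
Σf(m − x̄)² = Σfm² − (Σfm)²/n = 26217 − 1305²/73 = 2887.8904
Population variance = 2887.8904 / 73 = 39.5601
Standard deviation = √39.5601 = 6.2897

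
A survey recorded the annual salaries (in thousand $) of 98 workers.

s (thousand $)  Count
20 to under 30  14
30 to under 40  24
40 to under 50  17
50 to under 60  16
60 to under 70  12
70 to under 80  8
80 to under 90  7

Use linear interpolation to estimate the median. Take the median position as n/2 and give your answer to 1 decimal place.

46.5

Cumulative frequencies: 14, 38, 55, 71, 83, 91, 98
n = 98; position = n/2 = 49.
This falls in the class 40 to under 50: L = 40, F = 38, f = 17, h = 10.
Median ≈ 40 + ((49 − 38) / 17) × 10 = 46.4706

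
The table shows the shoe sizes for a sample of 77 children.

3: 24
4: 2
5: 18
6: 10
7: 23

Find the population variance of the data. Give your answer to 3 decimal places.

Values: 3, 4, 5, 6, 7
n = 77, Σfx = 391, mean = 5.0779
Σfx² = 2185
Σf(x − x̄)² = Σfx² − (Σfx)²/n = 2185 − 391²/77 = 199.5325
Population variance = 199.5325 / 77 = 2.5913

2.591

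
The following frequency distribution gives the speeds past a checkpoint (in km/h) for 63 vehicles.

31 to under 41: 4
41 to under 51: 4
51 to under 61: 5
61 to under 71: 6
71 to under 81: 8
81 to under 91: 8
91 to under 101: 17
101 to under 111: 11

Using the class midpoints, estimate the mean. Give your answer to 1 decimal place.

80.9

Midpoints: 36, 46, 56, 66, 76, 86, 96, 106
Σfm = 4×36 + 4×46 + 5×56 + 6×66 + 8×76 + 8×86 + 17×96 + 11×106 = 5098
n = Σf = 63
Mean = 5098 / 63 = 80.9206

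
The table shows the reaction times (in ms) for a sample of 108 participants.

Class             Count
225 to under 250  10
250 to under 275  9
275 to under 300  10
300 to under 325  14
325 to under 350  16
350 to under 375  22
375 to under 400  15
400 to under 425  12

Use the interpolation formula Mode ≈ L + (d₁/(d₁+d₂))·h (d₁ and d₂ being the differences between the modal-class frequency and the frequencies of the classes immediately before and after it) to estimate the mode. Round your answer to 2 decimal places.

361.54

Modal class: 350 to under 375 (highest frequency 22).
d₁ = 22 − 16 = 6, d₂ = 22 − 15 = 7
Mode ≈ 350 + (6/(6+7)) × 25 = 350 + 11.5385 = 361.5385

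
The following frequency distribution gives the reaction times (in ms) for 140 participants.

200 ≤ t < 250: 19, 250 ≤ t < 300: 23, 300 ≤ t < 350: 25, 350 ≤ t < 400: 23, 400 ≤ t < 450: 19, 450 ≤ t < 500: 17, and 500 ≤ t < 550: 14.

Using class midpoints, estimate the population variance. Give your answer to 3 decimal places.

Midpoints: 225, 275, 325, 375, 425, 475, 525
n = 140, Σfm = 50850, mean = 363.2143
Σfm² = 19702500
Σf(m − x̄)² = Σfm² − (Σfm)²/n = 19702500 − 50850²/140 = 1233053.5714
Population variance = 1233053.5714 / 140 = 8807.5255

8807.526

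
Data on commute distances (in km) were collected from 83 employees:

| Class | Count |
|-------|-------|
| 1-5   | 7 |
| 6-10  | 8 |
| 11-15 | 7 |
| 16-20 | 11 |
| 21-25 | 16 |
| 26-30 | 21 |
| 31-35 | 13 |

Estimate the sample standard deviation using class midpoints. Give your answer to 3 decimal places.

Midpoints: 3, 8, 13, 18, 23, 28, 33
n = 83, Σfm = 1759, mean = 21.1928
Σfm² = 44407
Σf(m − x̄)² = Σfm² − (Σfm)²/n = 44407 − 1759²/83 = 7128.9157
Sample variance = 7128.9157 / 82 = 86.9380
Standard deviation = √86.9380 = 9.3241

9.324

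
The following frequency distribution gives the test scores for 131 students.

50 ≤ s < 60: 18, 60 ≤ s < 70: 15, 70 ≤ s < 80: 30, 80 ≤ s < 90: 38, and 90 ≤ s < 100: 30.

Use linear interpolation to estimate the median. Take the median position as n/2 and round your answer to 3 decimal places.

80.658

Cumulative frequencies: 18, 33, 63, 101, 131
n = 131; position = n/2 = 65.5.
This falls in the class 80 ≤ s < 90: L = 80, F = 63, f = 38, h = 10.
Median ≈ 80 + ((65.5 − 63) / 38) × 10 = 80.6579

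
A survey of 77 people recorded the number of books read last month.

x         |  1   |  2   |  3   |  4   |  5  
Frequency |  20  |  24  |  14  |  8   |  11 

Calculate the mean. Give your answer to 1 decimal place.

2.6

Values: 1, 2, 3, 4, 5
Σfx = 20×1 + 24×2 + 14×3 + 8×4 + 11×5 = 197
n = Σf = 77
Mean = 197 / 77 = 2.5584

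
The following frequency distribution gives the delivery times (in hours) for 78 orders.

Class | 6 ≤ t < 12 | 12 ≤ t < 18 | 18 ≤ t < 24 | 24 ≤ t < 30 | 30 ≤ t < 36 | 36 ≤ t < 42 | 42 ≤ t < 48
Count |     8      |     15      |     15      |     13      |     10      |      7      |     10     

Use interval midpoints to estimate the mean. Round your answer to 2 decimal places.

Midpoints: 9, 15, 21, 27, 33, 39, 45
Σfm = 8×9 + 15×15 + 15×21 + 13×27 + 10×33 + 7×39 + 10×45 = 2016
n = Σf = 78
Mean = 2016 / 78 = 25.8462

25.85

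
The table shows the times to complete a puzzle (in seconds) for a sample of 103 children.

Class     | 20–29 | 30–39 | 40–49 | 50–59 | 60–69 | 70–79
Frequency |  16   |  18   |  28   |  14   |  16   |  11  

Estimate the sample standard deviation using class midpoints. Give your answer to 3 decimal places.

Midpoints: 24.5, 34.5, 44.5, 54.5, 64.5, 74.5
n = 103, Σfm = 4873.5, mean = 47.3155
Σfm² = 255675.75
Σf(m − x̄)² = Σfm² − (Σfm)²/n = 255675.75 − 4873.5²/103 = 25083.4951
Sample variance = 25083.4951 / 102 = 245.9166
Standard deviation = √245.9166 = 15.6817

15.682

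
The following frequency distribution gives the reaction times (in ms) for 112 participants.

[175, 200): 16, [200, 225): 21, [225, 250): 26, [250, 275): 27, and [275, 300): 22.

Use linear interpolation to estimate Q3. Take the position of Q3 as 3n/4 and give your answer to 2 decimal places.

Cumulative frequencies: 16, 37, 63, 90, 112
n = 112; position = 3n/4 = 84.
This falls in the class [250, 275): L = 250, F = 63, f = 27, h = 25.
Upper quartile ≈ 250 + ((84 − 63) / 27) × 25 = 269.4444

269.44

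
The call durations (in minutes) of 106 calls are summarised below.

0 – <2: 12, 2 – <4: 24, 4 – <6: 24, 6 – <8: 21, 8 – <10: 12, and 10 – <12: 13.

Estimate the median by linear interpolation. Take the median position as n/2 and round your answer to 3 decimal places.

5.417

Cumulative frequencies: 12, 36, 60, 81, 93, 106
n = 106; position = n/2 = 53.
This falls in the class 4 – <6: L = 4, F = 36, f = 24, h = 2.
Median ≈ 4 + ((53 − 36) / 24) × 2 = 5.4167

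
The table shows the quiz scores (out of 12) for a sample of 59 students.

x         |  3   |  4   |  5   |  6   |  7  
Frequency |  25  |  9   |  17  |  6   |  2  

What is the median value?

Cumulative frequencies: 25, 34, 51, 57, 59
n = 59, so the median is the value in position (n+1)/2 = 30.
Position 30 falls at value 4.

4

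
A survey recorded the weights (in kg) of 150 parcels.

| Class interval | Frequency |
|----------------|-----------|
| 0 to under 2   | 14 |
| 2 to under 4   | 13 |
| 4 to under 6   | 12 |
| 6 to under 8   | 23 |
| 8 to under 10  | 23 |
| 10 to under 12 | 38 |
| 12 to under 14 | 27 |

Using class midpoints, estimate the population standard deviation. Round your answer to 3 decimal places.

3.799

Midpoints: 1, 3, 5, 7, 9, 11, 13
n = 150, Σfm = 1250, mean = 8.3333
Σfm² = 12582
Σf(m − x̄)² = Σfm² − (Σfm)²/n = 12582 − 1250²/150 = 2165.3333
Population variance = 2165.3333 / 150 = 14.4356
Standard deviation = √14.4356 = 3.7994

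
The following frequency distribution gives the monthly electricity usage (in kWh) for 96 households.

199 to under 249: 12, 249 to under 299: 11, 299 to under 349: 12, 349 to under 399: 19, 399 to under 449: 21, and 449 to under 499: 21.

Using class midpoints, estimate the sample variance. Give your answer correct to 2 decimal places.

7065.52

Midpoints: 224, 274, 324, 374, 424, 474
n = 96, Σfm = 35554, mean = 370.3542
Σfm² = 13838796
Σf(m − x̄)² = Σfm² − (Σfm)²/n = 13838796 − 35554²/96 = 671223.9583
Sample variance = 671223.9583 / 95 = 7065.5154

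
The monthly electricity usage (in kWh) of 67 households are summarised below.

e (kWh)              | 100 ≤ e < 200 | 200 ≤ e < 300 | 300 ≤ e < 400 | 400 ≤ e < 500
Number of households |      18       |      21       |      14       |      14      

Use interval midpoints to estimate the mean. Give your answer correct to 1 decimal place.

285.8

Midpoints: 150, 250, 350, 450
Σfm = 18×150 + 21×250 + 14×350 + 14×450 = 19150
n = Σf = 67
Mean = 19150 / 67 = 285.8209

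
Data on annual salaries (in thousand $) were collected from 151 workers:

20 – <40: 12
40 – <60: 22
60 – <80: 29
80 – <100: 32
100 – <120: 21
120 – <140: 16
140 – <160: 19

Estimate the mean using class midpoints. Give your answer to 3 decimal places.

90.132

Midpoints: 30, 50, 70, 90, 110, 130, 150
Σfm = 12×30 + 22×50 + 29×70 + 32×90 + 21×110 + 16×130 + 19×150 = 13610
n = Σf = 151
Mean = 13610 / 151 = 90.1325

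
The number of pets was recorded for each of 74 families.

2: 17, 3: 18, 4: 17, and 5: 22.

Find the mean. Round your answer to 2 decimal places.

Values: 2, 3, 4, 5
Σfx = 17×2 + 18×3 + 17×4 + 22×5 = 266
n = Σf = 74
Mean = 266 / 74 = 3.5946

3.59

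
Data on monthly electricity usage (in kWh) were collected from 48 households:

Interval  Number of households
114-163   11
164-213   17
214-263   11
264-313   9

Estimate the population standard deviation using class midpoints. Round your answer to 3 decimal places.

Midpoints: 138.5, 188.5, 238.5, 288.5
n = 48, Σfm = 9948, mean = 207.2500
Σfm² = 2189848
Σf(m − x̄)² = Σfm² − (Σfm)²/n = 2189848 − 9948²/48 = 128125.0000
Population variance = 128125.0000 / 48 = 2669.2708
Standard deviation = √2669.2708 = 51.6650

51.665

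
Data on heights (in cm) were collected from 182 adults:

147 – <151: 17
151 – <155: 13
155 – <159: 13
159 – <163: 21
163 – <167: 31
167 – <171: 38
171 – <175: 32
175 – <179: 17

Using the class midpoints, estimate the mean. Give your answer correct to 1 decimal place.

165.0

Midpoints: 149, 153, 157, 161, 165, 169, 173, 177
Σfm = 17×149 + 13×153 + 13×157 + 21×161 + 31×165 + 38×169 + 32×173 + 17×177 = 30026
n = Σf = 182
Mean = 30026 / 182 = 164.9780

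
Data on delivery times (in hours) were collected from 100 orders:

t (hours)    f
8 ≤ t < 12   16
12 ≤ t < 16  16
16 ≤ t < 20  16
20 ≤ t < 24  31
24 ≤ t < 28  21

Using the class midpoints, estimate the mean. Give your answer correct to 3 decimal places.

Midpoints: 10, 14, 18, 22, 26
Σfm = 16×10 + 16×14 + 16×18 + 31×22 + 21×26 = 1900
n = Σf = 100
Mean = 1900 / 100 = 19.0000

19.000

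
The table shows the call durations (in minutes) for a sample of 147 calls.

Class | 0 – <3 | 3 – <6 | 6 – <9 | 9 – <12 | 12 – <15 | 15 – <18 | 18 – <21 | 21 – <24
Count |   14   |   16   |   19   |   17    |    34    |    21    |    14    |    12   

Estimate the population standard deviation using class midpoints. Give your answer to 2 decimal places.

Midpoints: 1.5, 4.5, 7.5, 10.5, 13.5, 16.5, 19.5, 22.5
n = 147, Σfm = 1762.5, mean = 11.9898
Σfm² = 26610.75
Σf(m − x̄)² = Σfm² − (Σfm)²/n = 26610.75 − 1762.5²/147 = 5478.7347
Population variance = 5478.7347 / 147 = 37.2703
Standard deviation = √37.2703 = 6.1049

6.10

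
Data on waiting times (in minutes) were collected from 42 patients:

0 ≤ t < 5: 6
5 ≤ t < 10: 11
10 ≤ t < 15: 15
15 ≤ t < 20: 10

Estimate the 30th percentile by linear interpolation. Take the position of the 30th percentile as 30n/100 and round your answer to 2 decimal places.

Cumulative frequencies: 6, 17, 32, 42
n = 42; position = 30n/100 = 12.6.
This falls in the class 5 ≤ t < 10: L = 5, F = 6, f = 11, h = 5.
30th percentile ≈ 5 + ((12.6 − 6) / 11) × 5 = 8.0000

8.00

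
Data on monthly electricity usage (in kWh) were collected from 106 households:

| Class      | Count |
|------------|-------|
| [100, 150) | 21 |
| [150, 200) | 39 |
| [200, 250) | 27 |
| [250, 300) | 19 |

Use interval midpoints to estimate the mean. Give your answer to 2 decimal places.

195.75

Midpoints: 125, 175, 225, 275
Σfm = 21×125 + 39×175 + 27×225 + 19×275 = 20750
n = Σf = 106
Mean = 20750 / 106 = 195.7547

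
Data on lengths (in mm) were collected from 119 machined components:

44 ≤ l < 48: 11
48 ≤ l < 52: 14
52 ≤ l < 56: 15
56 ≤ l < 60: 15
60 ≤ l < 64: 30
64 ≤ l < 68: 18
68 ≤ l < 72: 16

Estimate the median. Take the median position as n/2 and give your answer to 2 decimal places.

Cumulative frequencies: 11, 25, 40, 55, 85, 103, 119
n = 119; position = n/2 = 59.5.
This falls in the class 60 ≤ l < 64: L = 60, F = 55, f = 30, h = 4.
Median ≈ 60 + ((59.5 − 55) / 30) × 4 = 60.6000

60.60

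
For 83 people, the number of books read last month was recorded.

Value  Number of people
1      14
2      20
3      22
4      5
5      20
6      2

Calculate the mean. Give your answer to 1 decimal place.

Values: 1, 2, 3, 4, 5, 6
Σfx = 14×1 + 20×2 + 22×3 + 5×4 + 20×5 + 2×6 = 252
n = Σf = 83
Mean = 252 / 83 = 3.0361

3.0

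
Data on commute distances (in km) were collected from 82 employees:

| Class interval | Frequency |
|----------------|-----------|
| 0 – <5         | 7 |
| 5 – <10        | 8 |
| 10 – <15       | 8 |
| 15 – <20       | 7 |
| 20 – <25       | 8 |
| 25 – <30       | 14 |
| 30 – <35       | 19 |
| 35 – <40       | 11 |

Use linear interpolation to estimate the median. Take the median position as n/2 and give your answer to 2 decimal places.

Cumulative frequencies: 7, 15, 23, 30, 38, 52, 71, 82
n = 82; position = n/2 = 41.
This falls in the class 25 – <30: L = 25, F = 38, f = 14, h = 5.
Median ≈ 25 + ((41 − 38) / 14) × 5 = 26.0714

26.07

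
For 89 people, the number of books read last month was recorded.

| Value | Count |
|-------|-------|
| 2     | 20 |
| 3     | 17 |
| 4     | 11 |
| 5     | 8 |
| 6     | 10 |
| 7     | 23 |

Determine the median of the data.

4

Cumulative frequencies: 20, 37, 48, 56, 66, 89
n = 89, so the median is the value in position (n+1)/2 = 45.
Position 45 falls at value 4.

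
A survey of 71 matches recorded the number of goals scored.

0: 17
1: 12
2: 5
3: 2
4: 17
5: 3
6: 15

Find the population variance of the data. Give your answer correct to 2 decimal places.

Values: 0, 1, 2, 3, 4, 5, 6
n = 71, Σfx = 201, mean = 2.8310
Σfx² = 937
Σf(x − x̄)² = Σfx² − (Σfx)²/n = 937 − 201²/71 = 367.9718
Population variance = 367.9718 / 71 = 5.1827

5.18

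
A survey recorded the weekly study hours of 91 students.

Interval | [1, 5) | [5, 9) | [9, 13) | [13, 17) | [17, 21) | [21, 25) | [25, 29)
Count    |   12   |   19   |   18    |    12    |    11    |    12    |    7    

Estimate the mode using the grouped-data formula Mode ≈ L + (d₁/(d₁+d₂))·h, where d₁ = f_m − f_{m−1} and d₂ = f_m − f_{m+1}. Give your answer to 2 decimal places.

Modal class: [5, 9) (highest frequency 19).
d₁ = 19 − 12 = 7, d₂ = 19 − 18 = 1
Mode ≈ 5 + (7/(7+1)) × 4 = 5 + 3.5000 = 8.5000

8.50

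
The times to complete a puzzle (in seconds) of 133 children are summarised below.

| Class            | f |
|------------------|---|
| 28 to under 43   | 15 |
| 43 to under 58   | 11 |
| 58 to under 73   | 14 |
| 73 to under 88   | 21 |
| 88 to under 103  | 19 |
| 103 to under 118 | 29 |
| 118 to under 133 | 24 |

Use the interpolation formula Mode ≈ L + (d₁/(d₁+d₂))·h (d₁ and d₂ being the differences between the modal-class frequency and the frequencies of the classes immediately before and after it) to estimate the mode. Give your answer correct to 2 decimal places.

Modal class: 103 to under 118 (highest frequency 29).
d₁ = 29 − 19 = 10, d₂ = 29 − 24 = 5
Mode ≈ 103 + (10/(10+5)) × 15 = 103 + 10.0000 = 113.0000

113.00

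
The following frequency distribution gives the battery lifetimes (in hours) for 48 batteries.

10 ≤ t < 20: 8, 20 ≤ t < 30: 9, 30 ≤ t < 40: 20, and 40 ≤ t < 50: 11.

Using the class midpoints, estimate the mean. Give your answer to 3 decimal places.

Midpoints: 15, 25, 35, 45
Σfm = 8×15 + 9×25 + 20×35 + 11×45 = 1540
n = Σf = 48
Mean = 1540 / 48 = 32.0833

32.083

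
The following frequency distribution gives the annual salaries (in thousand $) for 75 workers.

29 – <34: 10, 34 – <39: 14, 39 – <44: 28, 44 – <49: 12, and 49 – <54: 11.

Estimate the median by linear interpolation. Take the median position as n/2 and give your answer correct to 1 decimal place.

Cumulative frequencies: 10, 24, 52, 64, 75
n = 75; position = n/2 = 37.5.
This falls in the class 39 – <44: L = 39, F = 24, f = 28, h = 5.
Median ≈ 39 + ((37.5 − 24) / 28) × 5 = 41.4107

41.4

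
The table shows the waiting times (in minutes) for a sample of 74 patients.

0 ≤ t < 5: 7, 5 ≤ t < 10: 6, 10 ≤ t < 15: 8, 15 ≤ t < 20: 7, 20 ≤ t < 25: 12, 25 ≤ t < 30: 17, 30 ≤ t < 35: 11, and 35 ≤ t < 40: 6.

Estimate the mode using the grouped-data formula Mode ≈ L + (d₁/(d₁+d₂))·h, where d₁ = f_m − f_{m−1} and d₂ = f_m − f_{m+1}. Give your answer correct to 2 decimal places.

27.27

Modal class: 25 ≤ t < 30 (highest frequency 17).
d₁ = 17 − 12 = 5, d₂ = 17 − 11 = 6
Mode ≈ 25 + (5/(5+6)) × 5 = 25 + 2.2727 = 27.2727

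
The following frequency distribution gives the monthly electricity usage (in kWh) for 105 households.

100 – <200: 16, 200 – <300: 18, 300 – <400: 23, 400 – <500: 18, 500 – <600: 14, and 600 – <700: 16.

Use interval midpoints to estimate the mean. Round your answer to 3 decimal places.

Midpoints: 150, 250, 350, 450, 550, 650
Σfm = 16×150 + 18×250 + 23×350 + 18×450 + 14×550 + 16×650 = 41150
n = Σf = 105
Mean = 41150 / 105 = 391.9048

391.905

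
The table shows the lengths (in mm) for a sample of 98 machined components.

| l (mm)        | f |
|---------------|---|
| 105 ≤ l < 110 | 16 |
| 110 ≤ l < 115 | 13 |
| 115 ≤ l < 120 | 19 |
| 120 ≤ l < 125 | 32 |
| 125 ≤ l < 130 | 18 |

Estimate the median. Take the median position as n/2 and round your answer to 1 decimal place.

120.2

Cumulative frequencies: 16, 29, 48, 80, 98
n = 98; position = n/2 = 49.
This falls in the class 120 ≤ l < 125: L = 120, F = 48, f = 32, h = 5.
Median ≈ 120 + ((49 − 48) / 32) × 5 = 120.1562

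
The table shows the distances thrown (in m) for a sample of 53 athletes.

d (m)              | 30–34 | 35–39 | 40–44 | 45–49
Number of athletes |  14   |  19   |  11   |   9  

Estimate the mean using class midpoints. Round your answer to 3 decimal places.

38.415

Midpoints: 32, 37, 42, 47
Σfm = 14×32 + 19×37 + 11×42 + 9×47 = 2036
n = Σf = 53
Mean = 2036 / 53 = 38.4151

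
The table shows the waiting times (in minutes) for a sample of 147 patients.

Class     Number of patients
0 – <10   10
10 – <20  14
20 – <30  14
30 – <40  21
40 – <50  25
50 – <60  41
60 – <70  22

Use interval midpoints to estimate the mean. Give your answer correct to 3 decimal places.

41.871

Midpoints: 5, 15, 25, 35, 45, 55, 65
Σfm = 10×5 + 14×15 + 14×25 + 21×35 + 25×45 + 41×55 + 22×65 = 6155
n = Σf = 147
Mean = 6155 / 147 = 41.8707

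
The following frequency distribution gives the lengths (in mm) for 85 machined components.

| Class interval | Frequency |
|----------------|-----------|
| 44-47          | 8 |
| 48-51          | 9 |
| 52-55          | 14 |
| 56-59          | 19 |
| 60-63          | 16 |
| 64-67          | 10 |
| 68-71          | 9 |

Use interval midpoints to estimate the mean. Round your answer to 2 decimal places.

Midpoints: 45.5, 49.5, 53.5, 57.5, 61.5, 65.5, 69.5
Σfm = 8×45.5 + 9×49.5 + 14×53.5 + 19×57.5 + 16×61.5 + 10×65.5 + 9×69.5 = 4915.5
n = Σf = 85
Mean = 4915.5 / 85 = 57.8294

57.83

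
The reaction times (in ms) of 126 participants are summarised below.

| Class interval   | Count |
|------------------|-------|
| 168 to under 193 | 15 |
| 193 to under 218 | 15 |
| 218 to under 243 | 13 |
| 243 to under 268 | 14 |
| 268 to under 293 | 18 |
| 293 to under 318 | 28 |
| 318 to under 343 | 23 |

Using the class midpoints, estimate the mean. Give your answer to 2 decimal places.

Midpoints: 180.5, 205.5, 230.5, 255.5, 280.5, 305.5, 330.5
Σfm = 15×180.5 + 15×205.5 + 13×230.5 + 14×255.5 + 18×280.5 + 28×305.5 + 23×330.5 = 33568
n = Σf = 126
Mean = 33568 / 126 = 266.4127

266.41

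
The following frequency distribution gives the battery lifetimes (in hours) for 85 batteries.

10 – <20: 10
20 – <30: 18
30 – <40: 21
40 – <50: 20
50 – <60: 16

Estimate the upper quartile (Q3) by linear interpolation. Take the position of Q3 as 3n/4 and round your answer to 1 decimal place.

47.4

Cumulative frequencies: 10, 28, 49, 69, 85
n = 85; position = 3n/4 = 63.75.
This falls in the class 40 – <50: L = 40, F = 49, f = 20, h = 10.
Upper quartile ≈ 40 + ((63.75 − 49) / 20) × 10 = 47.3750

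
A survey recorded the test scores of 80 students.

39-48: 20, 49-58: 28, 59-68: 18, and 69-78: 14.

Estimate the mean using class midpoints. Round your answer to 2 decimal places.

Midpoints: 43.5, 53.5, 63.5, 73.5
Σfm = 20×43.5 + 28×53.5 + 18×63.5 + 14×73.5 = 4540
n = Σf = 80
Mean = 4540 / 80 = 56.7500

56.75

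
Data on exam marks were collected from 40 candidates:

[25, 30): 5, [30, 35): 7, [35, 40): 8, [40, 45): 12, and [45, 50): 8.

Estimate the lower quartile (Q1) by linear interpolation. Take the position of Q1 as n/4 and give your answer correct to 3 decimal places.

33.571

Cumulative frequencies: 5, 12, 20, 32, 40
n = 40; position = n/4 = 10.
This falls in the class [30, 35): L = 30, F = 5, f = 7, h = 5.
Lower quartile ≈ 30 + ((10 − 5) / 7) × 5 = 33.5714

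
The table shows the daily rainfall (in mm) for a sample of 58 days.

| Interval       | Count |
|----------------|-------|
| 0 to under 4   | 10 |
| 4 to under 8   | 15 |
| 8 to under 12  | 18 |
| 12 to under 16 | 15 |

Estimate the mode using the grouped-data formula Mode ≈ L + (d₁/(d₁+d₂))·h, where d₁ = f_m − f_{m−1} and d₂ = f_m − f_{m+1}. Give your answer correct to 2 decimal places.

Modal class: 8 to under 12 (highest frequency 18).
d₁ = 18 − 15 = 3, d₂ = 18 − 15 = 3
Mode ≈ 8 + (3/(3+3)) × 4 = 8 + 2.0000 = 10.0000

10.00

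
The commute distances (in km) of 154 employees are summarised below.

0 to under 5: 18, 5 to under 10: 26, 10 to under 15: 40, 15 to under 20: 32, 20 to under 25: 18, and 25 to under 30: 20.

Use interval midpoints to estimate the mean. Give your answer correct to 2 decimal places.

14.64

Midpoints: 2.5, 7.5, 12.5, 17.5, 22.5, 27.5
Σfm = 18×2.5 + 26×7.5 + 40×12.5 + 32×17.5 + 18×22.5 + 20×27.5 = 2255
n = Σf = 154
Mean = 2255 / 154 = 14.6429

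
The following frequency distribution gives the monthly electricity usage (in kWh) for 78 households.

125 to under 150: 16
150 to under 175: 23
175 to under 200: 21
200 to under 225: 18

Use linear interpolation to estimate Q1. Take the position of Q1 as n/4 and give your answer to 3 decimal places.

Cumulative frequencies: 16, 39, 60, 78
n = 78; position = n/4 = 19.5.
This falls in the class 150 to under 175: L = 150, F = 16, f = 23, h = 25.
Lower quartile ≈ 150 + ((19.5 − 16) / 23) × 25 = 153.8043

153.804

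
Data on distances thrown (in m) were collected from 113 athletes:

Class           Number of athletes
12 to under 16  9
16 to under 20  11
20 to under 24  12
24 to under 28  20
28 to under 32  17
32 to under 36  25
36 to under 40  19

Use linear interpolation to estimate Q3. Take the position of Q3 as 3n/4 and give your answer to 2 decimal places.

34.52

Cumulative frequencies: 9, 20, 32, 52, 69, 94, 113
n = 113; position = 3n/4 = 84.75.
This falls in the class 32 to under 36: L = 32, F = 69, f = 25, h = 4.
Upper quartile ≈ 32 + ((84.75 − 69) / 25) × 4 = 34.5200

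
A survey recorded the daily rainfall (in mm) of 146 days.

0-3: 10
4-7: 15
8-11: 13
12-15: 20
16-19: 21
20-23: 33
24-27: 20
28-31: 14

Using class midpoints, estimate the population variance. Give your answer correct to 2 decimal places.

Midpoints: 1.5, 5.5, 9.5, 13.5, 17.5, 21.5, 25.5, 29.5
n = 146, Σfm = 2491, mean = 17.0616
Σfm² = 52168.5
Σf(m − x̄)² = Σfm² − (Σfm)²/n = 52168.5 − 2491²/146 = 9667.9452
Population variance = 9667.9452 / 146 = 66.2188

66.22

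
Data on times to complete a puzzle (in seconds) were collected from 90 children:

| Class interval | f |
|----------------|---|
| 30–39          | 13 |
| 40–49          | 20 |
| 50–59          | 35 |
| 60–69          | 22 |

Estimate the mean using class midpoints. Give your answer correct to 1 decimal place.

Midpoints: 34.5, 44.5, 54.5, 64.5
Σfm = 13×34.5 + 20×44.5 + 35×54.5 + 22×64.5 = 4665
n = Σf = 90
Mean = 4665 / 90 = 51.8333

51.8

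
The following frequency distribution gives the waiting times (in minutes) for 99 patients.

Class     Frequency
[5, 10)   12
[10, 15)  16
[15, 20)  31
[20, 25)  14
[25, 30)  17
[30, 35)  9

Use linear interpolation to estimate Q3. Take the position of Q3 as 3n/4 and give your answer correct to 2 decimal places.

25.37

Cumulative frequencies: 12, 28, 59, 73, 90, 99
n = 99; position = 3n/4 = 74.25.
This falls in the class [25, 30): L = 25, F = 73, f = 17, h = 5.
Upper quartile ≈ 25 + ((74.25 − 73) / 17) × 5 = 25.3676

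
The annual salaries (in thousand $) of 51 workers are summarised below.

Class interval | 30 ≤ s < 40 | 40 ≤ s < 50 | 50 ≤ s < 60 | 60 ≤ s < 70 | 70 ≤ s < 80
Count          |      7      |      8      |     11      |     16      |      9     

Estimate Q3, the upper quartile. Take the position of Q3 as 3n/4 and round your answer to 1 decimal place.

Cumulative frequencies: 7, 15, 26, 42, 51
n = 51; position = 3n/4 = 38.25.
This falls in the class 60 ≤ s < 70: L = 60, F = 26, f = 16, h = 10.
Upper quartile ≈ 60 + ((38.25 − 26) / 16) × 10 = 67.6562

67.7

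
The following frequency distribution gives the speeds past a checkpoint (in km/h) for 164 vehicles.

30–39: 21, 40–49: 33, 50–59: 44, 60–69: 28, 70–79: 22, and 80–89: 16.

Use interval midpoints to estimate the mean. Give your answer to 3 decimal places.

Midpoints: 34.5, 44.5, 54.5, 64.5, 74.5, 84.5
Σfm = 21×34.5 + 33×44.5 + 44×54.5 + 28×64.5 + 22×74.5 + 16×84.5 = 9388
n = Σf = 164
Mean = 9388 / 164 = 57.2439

57.244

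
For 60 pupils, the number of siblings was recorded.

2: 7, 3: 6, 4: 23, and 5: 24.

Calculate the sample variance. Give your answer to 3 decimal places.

Values: 2, 3, 4, 5
n = 60, Σfx = 244, mean = 4.0667
Σfx² = 1050
Σf(x − x̄)² = Σfx² − (Σfx)²/n = 1050 − 244²/60 = 57.7333
Sample variance = 57.7333 / 59 = 0.9785

0.979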